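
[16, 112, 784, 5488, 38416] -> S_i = 16*7^i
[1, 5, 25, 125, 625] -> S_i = 1*5^i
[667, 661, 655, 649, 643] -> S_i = 667 + -6*i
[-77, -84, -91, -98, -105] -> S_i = -77 + -7*i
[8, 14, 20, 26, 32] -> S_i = 8 + 6*i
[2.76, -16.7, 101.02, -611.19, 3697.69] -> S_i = 2.76*(-6.05)^i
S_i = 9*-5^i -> [9, -45, 225, -1125, 5625]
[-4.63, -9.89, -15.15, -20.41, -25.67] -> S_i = -4.63 + -5.26*i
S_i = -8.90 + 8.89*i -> [-8.9, -0.01, 8.88, 17.77, 26.66]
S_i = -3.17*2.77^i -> [-3.17, -8.78, -24.32, -67.37, -186.63]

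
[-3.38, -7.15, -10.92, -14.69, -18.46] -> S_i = -3.38 + -3.77*i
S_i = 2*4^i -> [2, 8, 32, 128, 512]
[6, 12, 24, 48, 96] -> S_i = 6*2^i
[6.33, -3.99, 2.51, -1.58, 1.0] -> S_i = 6.33*(-0.63)^i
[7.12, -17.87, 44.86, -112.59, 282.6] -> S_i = 7.12*(-2.51)^i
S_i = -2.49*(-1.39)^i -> [-2.49, 3.46, -4.81, 6.69, -9.3]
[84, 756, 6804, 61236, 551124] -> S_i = 84*9^i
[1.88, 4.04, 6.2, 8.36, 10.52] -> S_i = 1.88 + 2.16*i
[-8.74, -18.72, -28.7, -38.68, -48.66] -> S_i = -8.74 + -9.98*i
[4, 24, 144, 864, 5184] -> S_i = 4*6^i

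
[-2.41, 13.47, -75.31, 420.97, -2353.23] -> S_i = -2.41*(-5.59)^i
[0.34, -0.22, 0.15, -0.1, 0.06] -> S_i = 0.34*(-0.66)^i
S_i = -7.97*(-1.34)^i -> [-7.97, 10.68, -14.31, 19.18, -25.7]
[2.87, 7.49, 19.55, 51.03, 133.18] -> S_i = 2.87*2.61^i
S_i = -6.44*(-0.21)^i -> [-6.44, 1.35, -0.28, 0.06, -0.01]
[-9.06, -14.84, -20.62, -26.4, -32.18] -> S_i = -9.06 + -5.78*i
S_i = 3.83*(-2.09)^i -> [3.83, -8.0, 16.73, -34.97, 73.08]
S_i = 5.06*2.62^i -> [5.06, 13.26, 34.73, 91.0, 238.43]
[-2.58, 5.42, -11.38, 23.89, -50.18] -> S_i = -2.58*(-2.10)^i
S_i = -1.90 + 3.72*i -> [-1.9, 1.82, 5.54, 9.26, 12.98]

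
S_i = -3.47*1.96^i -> [-3.47, -6.8, -13.33, -26.13, -51.21]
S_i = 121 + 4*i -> [121, 125, 129, 133, 137]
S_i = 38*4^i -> [38, 152, 608, 2432, 9728]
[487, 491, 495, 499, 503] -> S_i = 487 + 4*i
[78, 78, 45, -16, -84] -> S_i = Random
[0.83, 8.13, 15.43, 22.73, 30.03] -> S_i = 0.83 + 7.30*i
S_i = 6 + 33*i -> [6, 39, 72, 105, 138]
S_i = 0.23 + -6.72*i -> [0.23, -6.49, -13.21, -19.93, -26.65]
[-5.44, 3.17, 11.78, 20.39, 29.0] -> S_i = -5.44 + 8.61*i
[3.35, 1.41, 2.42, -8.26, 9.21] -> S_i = Random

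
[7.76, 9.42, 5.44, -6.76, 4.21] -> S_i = Random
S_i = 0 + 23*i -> [0, 23, 46, 69, 92]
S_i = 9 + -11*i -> [9, -2, -13, -24, -35]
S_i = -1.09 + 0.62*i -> [-1.09, -0.47, 0.15, 0.77, 1.39]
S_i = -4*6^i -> [-4, -24, -144, -864, -5184]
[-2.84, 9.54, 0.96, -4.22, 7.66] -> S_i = Random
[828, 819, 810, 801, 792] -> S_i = 828 + -9*i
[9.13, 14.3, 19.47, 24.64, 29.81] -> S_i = 9.13 + 5.17*i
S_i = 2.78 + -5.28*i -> [2.78, -2.5, -7.78, -13.06, -18.34]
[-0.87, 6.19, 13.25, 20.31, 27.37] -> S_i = -0.87 + 7.06*i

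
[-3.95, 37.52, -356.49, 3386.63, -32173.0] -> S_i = -3.95*(-9.50)^i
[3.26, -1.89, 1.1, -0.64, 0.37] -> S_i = 3.26*(-0.58)^i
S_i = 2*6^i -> [2, 12, 72, 432, 2592]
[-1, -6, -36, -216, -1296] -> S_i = -1*6^i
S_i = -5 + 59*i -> [-5, 54, 113, 172, 231]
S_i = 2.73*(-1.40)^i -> [2.73, -3.82, 5.35, -7.49, 10.49]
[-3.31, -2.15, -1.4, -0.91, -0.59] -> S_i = -3.31*0.65^i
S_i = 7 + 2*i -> [7, 9, 11, 13, 15]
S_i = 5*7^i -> [5, 35, 245, 1715, 12005]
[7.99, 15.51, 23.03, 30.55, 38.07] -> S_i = 7.99 + 7.52*i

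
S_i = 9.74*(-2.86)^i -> [9.74, -27.86, 79.67, -227.85, 651.66]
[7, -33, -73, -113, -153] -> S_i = 7 + -40*i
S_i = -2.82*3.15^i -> [-2.82, -8.88, -27.98, -88.14, -277.65]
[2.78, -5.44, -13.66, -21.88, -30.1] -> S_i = 2.78 + -8.22*i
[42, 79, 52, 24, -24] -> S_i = Random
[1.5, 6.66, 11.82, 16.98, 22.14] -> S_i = 1.50 + 5.16*i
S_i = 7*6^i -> [7, 42, 252, 1512, 9072]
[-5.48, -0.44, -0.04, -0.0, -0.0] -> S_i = -5.48*0.08^i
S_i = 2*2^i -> [2, 4, 8, 16, 32]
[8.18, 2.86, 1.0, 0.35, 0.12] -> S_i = 8.18*0.35^i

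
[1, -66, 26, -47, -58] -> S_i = Random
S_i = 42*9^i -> [42, 378, 3402, 30618, 275562]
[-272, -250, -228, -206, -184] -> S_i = -272 + 22*i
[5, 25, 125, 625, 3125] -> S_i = 5*5^i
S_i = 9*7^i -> [9, 63, 441, 3087, 21609]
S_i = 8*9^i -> [8, 72, 648, 5832, 52488]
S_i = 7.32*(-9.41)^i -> [7.32, -68.88, 648.17, -6099.3, 57394.41]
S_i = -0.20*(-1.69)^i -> [-0.2, 0.34, -0.57, 0.97, -1.63]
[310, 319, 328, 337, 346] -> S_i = 310 + 9*i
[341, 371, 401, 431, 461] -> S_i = 341 + 30*i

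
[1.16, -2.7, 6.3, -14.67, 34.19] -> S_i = 1.16*(-2.33)^i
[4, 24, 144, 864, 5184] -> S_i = 4*6^i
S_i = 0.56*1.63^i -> [0.56, 0.91, 1.49, 2.43, 3.95]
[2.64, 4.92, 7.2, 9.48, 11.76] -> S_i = 2.64 + 2.28*i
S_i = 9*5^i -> [9, 45, 225, 1125, 5625]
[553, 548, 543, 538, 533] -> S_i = 553 + -5*i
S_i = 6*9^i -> [6, 54, 486, 4374, 39366]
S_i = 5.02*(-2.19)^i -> [5.02, -10.99, 24.08, -52.73, 115.47]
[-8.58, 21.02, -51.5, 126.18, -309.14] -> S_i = -8.58*(-2.45)^i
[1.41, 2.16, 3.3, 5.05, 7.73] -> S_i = 1.41*1.53^i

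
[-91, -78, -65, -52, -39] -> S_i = -91 + 13*i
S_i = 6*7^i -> [6, 42, 294, 2058, 14406]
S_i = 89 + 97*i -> [89, 186, 283, 380, 477]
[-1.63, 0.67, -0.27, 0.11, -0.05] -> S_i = -1.63*(-0.41)^i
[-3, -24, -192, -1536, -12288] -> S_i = -3*8^i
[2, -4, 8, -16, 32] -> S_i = 2*-2^i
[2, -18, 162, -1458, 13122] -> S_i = 2*-9^i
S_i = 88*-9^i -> [88, -792, 7128, -64152, 577368]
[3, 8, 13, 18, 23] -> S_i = 3 + 5*i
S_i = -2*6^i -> [-2, -12, -72, -432, -2592]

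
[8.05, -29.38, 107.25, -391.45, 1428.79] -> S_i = 8.05*(-3.65)^i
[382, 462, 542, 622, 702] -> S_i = 382 + 80*i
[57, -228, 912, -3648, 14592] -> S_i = 57*-4^i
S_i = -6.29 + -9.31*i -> [-6.29, -15.6, -24.91, -34.22, -43.53]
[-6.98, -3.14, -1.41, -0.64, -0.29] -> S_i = -6.98*0.45^i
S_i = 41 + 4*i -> [41, 45, 49, 53, 57]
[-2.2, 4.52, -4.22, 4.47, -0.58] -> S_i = Random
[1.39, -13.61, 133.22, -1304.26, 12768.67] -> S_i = 1.39*(-9.79)^i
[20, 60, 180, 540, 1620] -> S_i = 20*3^i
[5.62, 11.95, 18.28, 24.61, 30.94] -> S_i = 5.62 + 6.33*i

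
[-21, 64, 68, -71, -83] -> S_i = Random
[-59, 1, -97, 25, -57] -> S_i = Random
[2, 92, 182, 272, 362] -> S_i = 2 + 90*i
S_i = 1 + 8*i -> [1, 9, 17, 25, 33]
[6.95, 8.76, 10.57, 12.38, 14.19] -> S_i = 6.95 + 1.81*i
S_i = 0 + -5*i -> [0, -5, -10, -15, -20]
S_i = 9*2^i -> [9, 18, 36, 72, 144]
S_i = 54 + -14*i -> [54, 40, 26, 12, -2]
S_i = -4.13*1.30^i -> [-4.13, -5.37, -6.98, -9.07, -11.8]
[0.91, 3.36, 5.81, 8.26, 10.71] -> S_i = 0.91 + 2.45*i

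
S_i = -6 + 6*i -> [-6, 0, 6, 12, 18]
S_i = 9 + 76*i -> [9, 85, 161, 237, 313]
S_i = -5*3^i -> [-5, -15, -45, -135, -405]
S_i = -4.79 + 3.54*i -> [-4.79, -1.25, 2.29, 5.83, 9.37]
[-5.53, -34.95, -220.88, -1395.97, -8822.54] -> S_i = -5.53*6.32^i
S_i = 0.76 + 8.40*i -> [0.76, 9.16, 17.56, 25.96, 34.36]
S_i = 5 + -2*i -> [5, 3, 1, -1, -3]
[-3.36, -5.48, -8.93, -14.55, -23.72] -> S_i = -3.36*1.63^i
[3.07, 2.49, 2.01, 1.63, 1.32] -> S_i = 3.07*0.81^i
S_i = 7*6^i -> [7, 42, 252, 1512, 9072]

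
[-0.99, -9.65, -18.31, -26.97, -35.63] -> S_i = -0.99 + -8.66*i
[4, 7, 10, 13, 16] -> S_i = 4 + 3*i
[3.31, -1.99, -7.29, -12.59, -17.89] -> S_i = 3.31 + -5.30*i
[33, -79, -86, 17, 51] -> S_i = Random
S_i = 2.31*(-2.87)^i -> [2.31, -6.63, 19.03, -54.61, 156.73]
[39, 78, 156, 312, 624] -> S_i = 39*2^i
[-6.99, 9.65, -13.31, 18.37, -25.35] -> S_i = -6.99*(-1.38)^i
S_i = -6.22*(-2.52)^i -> [-6.22, 15.67, -39.5, 99.54, -250.84]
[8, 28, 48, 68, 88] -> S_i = 8 + 20*i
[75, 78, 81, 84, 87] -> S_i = 75 + 3*i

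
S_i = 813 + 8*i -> [813, 821, 829, 837, 845]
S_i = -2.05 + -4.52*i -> [-2.05, -6.57, -11.09, -15.61, -20.13]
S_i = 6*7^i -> [6, 42, 294, 2058, 14406]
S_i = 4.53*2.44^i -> [4.53, 11.05, 26.97, 65.81, 160.57]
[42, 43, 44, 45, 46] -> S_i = 42 + 1*i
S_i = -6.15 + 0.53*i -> [-6.15, -5.62, -5.09, -4.56, -4.03]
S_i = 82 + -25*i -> [82, 57, 32, 7, -18]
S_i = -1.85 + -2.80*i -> [-1.85, -4.65, -7.45, -10.25, -13.05]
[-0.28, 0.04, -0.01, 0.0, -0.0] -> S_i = -0.28*(-0.15)^i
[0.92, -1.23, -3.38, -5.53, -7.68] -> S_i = 0.92 + -2.15*i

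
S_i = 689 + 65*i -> [689, 754, 819, 884, 949]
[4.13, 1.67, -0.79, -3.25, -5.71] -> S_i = 4.13 + -2.46*i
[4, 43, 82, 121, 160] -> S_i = 4 + 39*i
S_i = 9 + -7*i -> [9, 2, -5, -12, -19]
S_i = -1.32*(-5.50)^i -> [-1.32, 7.26, -39.93, 219.62, -1207.88]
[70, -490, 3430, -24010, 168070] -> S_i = 70*-7^i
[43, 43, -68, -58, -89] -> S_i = Random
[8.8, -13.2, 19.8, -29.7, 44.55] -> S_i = 8.80*(-1.50)^i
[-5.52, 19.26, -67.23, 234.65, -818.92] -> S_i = -5.52*(-3.49)^i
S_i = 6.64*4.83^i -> [6.64, 32.07, 154.9, 748.19, 3613.74]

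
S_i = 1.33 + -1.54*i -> [1.33, -0.21, -1.75, -3.29, -4.83]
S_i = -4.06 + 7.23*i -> [-4.06, 3.17, 10.4, 17.63, 24.86]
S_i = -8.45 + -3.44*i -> [-8.45, -11.89, -15.33, -18.77, -22.21]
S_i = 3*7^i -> [3, 21, 147, 1029, 7203]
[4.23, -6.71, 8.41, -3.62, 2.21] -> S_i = Random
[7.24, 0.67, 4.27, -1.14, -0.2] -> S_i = Random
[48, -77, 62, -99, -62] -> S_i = Random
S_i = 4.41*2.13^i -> [4.41, 9.39, 20.01, 42.62, 90.77]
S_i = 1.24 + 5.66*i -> [1.24, 6.9, 12.56, 18.22, 23.88]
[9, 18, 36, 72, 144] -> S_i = 9*2^i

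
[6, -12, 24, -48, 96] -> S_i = 6*-2^i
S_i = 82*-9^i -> [82, -738, 6642, -59778, 538002]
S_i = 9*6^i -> [9, 54, 324, 1944, 11664]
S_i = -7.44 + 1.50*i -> [-7.44, -5.94, -4.44, -2.94, -1.44]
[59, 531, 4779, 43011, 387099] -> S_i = 59*9^i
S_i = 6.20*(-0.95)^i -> [6.2, -5.89, 5.6, -5.32, 5.05]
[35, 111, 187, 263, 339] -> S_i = 35 + 76*i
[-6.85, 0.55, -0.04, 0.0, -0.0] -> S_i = -6.85*(-0.08)^i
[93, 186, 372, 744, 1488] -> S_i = 93*2^i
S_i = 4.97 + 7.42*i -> [4.97, 12.39, 19.81, 27.23, 34.65]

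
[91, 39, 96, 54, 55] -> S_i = Random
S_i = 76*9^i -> [76, 684, 6156, 55404, 498636]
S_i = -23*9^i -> [-23, -207, -1863, -16767, -150903]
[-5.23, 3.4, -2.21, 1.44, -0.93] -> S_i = -5.23*(-0.65)^i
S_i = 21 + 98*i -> [21, 119, 217, 315, 413]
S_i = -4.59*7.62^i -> [-4.59, -34.98, -266.52, -2030.85, -15475.07]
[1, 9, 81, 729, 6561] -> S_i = 1*9^i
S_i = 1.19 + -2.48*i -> [1.19, -1.29, -3.77, -6.25, -8.73]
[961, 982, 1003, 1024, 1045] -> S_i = 961 + 21*i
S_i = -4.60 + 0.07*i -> [-4.6, -4.53, -4.46, -4.39, -4.32]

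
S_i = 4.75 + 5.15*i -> [4.75, 9.9, 15.05, 20.2, 25.35]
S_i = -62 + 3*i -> [-62, -59, -56, -53, -50]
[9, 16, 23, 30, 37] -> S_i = 9 + 7*i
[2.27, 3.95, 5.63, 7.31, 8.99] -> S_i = 2.27 + 1.68*i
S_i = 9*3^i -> [9, 27, 81, 243, 729]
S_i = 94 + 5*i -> [94, 99, 104, 109, 114]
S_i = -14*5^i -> [-14, -70, -350, -1750, -8750]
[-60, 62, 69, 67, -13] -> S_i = Random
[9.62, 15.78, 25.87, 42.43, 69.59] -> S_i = 9.62*1.64^i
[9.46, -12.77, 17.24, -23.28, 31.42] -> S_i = 9.46*(-1.35)^i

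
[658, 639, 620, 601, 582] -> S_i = 658 + -19*i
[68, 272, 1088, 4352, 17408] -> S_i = 68*4^i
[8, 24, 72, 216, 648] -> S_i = 8*3^i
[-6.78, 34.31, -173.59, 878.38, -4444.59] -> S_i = -6.78*(-5.06)^i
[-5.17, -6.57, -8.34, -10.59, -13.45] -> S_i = -5.17*1.27^i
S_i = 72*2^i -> [72, 144, 288, 576, 1152]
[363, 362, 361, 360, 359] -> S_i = 363 + -1*i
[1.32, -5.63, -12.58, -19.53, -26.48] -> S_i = 1.32 + -6.95*i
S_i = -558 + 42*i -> [-558, -516, -474, -432, -390]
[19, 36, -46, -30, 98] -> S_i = Random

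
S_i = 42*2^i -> [42, 84, 168, 336, 672]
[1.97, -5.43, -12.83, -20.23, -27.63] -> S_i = 1.97 + -7.40*i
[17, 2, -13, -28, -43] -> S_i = 17 + -15*i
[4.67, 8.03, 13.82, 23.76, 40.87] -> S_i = 4.67*1.72^i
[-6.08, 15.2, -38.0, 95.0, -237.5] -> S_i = -6.08*(-2.50)^i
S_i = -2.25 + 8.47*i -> [-2.25, 6.22, 14.69, 23.16, 31.63]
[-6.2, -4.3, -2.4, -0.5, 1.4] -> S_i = -6.20 + 1.90*i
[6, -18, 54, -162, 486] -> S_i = 6*-3^i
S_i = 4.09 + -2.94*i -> [4.09, 1.15, -1.79, -4.73, -7.67]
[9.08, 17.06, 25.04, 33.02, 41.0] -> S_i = 9.08 + 7.98*i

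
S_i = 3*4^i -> [3, 12, 48, 192, 768]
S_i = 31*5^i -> [31, 155, 775, 3875, 19375]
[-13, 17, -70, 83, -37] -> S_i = Random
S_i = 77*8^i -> [77, 616, 4928, 39424, 315392]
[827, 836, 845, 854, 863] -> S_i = 827 + 9*i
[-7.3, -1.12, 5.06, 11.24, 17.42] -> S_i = -7.30 + 6.18*i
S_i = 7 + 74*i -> [7, 81, 155, 229, 303]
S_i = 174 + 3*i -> [174, 177, 180, 183, 186]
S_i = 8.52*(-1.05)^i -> [8.52, -8.95, 9.39, -9.86, 10.36]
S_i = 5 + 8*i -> [5, 13, 21, 29, 37]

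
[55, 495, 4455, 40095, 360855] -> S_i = 55*9^i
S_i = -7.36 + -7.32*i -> [-7.36, -14.68, -22.0, -29.32, -36.64]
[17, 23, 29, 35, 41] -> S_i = 17 + 6*i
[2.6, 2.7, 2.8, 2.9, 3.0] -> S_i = 2.60 + 0.10*i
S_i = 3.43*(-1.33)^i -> [3.43, -4.56, 6.07, -8.07, 10.73]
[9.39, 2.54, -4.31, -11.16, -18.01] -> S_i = 9.39 + -6.85*i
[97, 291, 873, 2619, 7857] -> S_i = 97*3^i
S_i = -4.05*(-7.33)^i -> [-4.05, 29.69, -217.6, 1595.02, -11691.52]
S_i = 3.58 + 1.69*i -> [3.58, 5.27, 6.96, 8.65, 10.34]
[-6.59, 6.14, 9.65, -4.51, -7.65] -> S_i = Random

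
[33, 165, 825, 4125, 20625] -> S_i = 33*5^i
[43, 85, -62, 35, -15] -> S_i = Random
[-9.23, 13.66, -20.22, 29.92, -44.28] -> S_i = -9.23*(-1.48)^i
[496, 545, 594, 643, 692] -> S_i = 496 + 49*i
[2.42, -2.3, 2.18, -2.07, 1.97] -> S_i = 2.42*(-0.95)^i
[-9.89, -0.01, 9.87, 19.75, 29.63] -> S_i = -9.89 + 9.88*i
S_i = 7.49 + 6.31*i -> [7.49, 13.8, 20.11, 26.42, 32.73]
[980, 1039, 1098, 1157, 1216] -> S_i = 980 + 59*i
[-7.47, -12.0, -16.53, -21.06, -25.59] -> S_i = -7.47 + -4.53*i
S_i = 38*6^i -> [38, 228, 1368, 8208, 49248]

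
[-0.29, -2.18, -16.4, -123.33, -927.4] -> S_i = -0.29*7.52^i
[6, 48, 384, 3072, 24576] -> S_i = 6*8^i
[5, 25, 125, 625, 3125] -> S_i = 5*5^i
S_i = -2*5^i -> [-2, -10, -50, -250, -1250]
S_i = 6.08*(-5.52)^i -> [6.08, -33.56, 185.26, -1022.64, 5644.95]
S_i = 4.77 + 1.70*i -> [4.77, 6.47, 8.17, 9.87, 11.57]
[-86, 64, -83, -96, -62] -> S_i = Random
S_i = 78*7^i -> [78, 546, 3822, 26754, 187278]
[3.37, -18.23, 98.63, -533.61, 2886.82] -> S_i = 3.37*(-5.41)^i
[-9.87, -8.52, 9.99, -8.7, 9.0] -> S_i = Random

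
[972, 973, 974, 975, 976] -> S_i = 972 + 1*i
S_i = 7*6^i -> [7, 42, 252, 1512, 9072]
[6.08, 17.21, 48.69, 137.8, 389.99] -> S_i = 6.08*2.83^i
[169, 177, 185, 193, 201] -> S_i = 169 + 8*i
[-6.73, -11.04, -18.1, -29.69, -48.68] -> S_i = -6.73*1.64^i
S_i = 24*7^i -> [24, 168, 1176, 8232, 57624]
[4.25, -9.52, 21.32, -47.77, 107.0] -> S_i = 4.25*(-2.24)^i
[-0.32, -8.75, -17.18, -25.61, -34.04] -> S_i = -0.32 + -8.43*i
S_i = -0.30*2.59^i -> [-0.3, -0.78, -2.01, -5.21, -13.5]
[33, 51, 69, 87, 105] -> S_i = 33 + 18*i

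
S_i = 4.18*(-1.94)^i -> [4.18, -8.11, 15.73, -30.52, 59.21]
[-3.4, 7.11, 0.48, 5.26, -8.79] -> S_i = Random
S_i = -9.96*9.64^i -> [-9.96, -96.01, -925.58, -8922.58, -86013.67]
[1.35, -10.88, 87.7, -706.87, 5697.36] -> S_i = 1.35*(-8.06)^i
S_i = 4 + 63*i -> [4, 67, 130, 193, 256]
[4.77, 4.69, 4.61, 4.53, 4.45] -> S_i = 4.77 + -0.08*i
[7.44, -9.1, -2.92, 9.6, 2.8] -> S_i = Random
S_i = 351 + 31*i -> [351, 382, 413, 444, 475]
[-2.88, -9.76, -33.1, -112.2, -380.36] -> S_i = -2.88*3.39^i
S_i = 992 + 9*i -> [992, 1001, 1010, 1019, 1028]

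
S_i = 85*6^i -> [85, 510, 3060, 18360, 110160]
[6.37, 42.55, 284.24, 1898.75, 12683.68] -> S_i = 6.37*6.68^i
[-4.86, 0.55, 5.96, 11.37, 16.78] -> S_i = -4.86 + 5.41*i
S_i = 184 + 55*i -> [184, 239, 294, 349, 404]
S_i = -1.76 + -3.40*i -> [-1.76, -5.16, -8.56, -11.96, -15.36]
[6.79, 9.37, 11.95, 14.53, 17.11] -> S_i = 6.79 + 2.58*i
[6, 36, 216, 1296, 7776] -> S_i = 6*6^i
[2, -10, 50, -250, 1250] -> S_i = 2*-5^i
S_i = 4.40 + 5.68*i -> [4.4, 10.08, 15.76, 21.44, 27.12]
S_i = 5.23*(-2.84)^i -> [5.23, -14.85, 42.18, -119.8, 340.23]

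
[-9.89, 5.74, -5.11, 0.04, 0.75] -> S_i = Random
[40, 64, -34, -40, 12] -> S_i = Random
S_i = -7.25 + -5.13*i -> [-7.25, -12.38, -17.51, -22.64, -27.77]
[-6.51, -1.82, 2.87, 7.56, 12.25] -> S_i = -6.51 + 4.69*i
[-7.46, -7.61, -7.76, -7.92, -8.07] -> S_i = -7.46*1.02^i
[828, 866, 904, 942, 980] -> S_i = 828 + 38*i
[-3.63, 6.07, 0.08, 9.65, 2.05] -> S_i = Random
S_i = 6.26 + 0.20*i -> [6.26, 6.46, 6.66, 6.86, 7.06]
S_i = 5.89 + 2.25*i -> [5.89, 8.14, 10.39, 12.64, 14.89]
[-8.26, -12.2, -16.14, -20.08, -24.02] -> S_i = -8.26 + -3.94*i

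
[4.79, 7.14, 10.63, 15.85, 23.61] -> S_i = 4.79*1.49^i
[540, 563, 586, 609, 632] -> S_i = 540 + 23*i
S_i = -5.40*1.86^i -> [-5.4, -10.04, -18.68, -34.75, -64.63]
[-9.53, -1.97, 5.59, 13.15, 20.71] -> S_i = -9.53 + 7.56*i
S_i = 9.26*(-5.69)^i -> [9.26, -52.69, 299.8, -1705.88, 9706.44]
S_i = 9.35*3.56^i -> [9.35, 33.29, 118.5, 421.85, 1501.8]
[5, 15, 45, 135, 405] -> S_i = 5*3^i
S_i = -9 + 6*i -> [-9, -3, 3, 9, 15]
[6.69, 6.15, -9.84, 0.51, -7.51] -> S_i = Random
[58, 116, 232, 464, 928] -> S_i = 58*2^i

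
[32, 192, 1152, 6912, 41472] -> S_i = 32*6^i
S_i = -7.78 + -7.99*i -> [-7.78, -15.77, -23.76, -31.75, -39.74]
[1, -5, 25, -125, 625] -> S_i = 1*-5^i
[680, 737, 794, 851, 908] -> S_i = 680 + 57*i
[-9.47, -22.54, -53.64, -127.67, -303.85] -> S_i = -9.47*2.38^i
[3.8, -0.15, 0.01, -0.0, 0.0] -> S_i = 3.80*(-0.04)^i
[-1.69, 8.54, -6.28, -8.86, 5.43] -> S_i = Random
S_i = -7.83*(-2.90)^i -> [-7.83, 22.71, -65.85, 190.97, -553.8]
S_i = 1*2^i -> [1, 2, 4, 8, 16]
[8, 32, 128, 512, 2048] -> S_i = 8*4^i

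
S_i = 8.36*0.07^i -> [8.36, 0.59, 0.04, 0.0, 0.0]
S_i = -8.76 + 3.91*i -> [-8.76, -4.85, -0.94, 2.97, 6.88]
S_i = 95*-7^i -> [95, -665, 4655, -32585, 228095]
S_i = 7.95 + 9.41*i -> [7.95, 17.36, 26.77, 36.18, 45.59]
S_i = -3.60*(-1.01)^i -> [-3.6, 3.64, -3.67, 3.71, -3.75]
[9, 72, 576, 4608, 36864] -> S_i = 9*8^i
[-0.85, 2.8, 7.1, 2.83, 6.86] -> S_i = Random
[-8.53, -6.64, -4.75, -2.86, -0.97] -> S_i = -8.53 + 1.89*i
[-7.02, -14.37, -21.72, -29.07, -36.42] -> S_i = -7.02 + -7.35*i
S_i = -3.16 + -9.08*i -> [-3.16, -12.24, -21.32, -30.4, -39.48]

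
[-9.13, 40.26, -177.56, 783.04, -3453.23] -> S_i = -9.13*(-4.41)^i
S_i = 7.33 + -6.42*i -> [7.33, 0.91, -5.51, -11.93, -18.35]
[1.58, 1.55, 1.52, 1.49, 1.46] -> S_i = 1.58*0.98^i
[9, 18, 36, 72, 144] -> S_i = 9*2^i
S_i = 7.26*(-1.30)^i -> [7.26, -9.44, 12.27, -15.95, 20.74]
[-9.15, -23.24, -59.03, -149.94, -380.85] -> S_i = -9.15*2.54^i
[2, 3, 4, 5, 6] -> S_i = 2 + 1*i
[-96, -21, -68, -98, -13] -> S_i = Random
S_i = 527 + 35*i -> [527, 562, 597, 632, 667]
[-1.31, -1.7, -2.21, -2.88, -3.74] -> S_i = -1.31*1.30^i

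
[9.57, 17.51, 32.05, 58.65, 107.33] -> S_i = 9.57*1.83^i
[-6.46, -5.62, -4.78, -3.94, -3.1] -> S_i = -6.46 + 0.84*i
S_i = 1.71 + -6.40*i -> [1.71, -4.69, -11.09, -17.49, -23.89]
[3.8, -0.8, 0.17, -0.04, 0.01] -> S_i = 3.80*(-0.21)^i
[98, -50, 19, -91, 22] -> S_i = Random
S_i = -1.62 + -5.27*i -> [-1.62, -6.89, -12.16, -17.43, -22.7]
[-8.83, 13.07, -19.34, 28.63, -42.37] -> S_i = -8.83*(-1.48)^i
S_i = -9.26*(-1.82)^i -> [-9.26, 16.85, -30.67, 55.82, -101.6]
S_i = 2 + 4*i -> [2, 6, 10, 14, 18]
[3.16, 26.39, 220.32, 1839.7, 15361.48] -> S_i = 3.16*8.35^i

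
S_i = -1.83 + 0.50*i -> [-1.83, -1.33, -0.83, -0.33, 0.17]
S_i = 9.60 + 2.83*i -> [9.6, 12.43, 15.26, 18.09, 20.92]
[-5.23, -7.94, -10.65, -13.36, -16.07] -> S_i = -5.23 + -2.71*i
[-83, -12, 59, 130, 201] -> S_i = -83 + 71*i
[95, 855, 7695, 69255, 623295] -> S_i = 95*9^i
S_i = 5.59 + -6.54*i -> [5.59, -0.95, -7.49, -14.03, -20.57]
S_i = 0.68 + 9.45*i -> [0.68, 10.13, 19.58, 29.03, 38.48]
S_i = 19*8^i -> [19, 152, 1216, 9728, 77824]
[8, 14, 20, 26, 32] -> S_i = 8 + 6*i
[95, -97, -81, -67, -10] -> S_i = Random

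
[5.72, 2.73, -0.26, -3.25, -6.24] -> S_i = 5.72 + -2.99*i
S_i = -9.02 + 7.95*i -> [-9.02, -1.07, 6.88, 14.83, 22.78]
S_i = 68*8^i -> [68, 544, 4352, 34816, 278528]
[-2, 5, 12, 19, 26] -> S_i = -2 + 7*i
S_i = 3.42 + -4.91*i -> [3.42, -1.49, -6.4, -11.31, -16.22]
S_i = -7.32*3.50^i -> [-7.32, -25.62, -89.67, -313.85, -1098.46]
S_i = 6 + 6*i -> [6, 12, 18, 24, 30]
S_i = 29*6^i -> [29, 174, 1044, 6264, 37584]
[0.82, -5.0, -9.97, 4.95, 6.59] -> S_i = Random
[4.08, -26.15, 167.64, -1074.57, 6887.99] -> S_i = 4.08*(-6.41)^i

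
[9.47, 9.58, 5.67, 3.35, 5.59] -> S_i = Random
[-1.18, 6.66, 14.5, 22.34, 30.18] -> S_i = -1.18 + 7.84*i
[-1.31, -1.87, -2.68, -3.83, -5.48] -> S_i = -1.31*1.43^i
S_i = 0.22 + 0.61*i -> [0.22, 0.83, 1.44, 2.05, 2.66]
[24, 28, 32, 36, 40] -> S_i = 24 + 4*i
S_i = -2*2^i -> [-2, -4, -8, -16, -32]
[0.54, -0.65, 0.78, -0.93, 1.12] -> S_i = 0.54*(-1.20)^i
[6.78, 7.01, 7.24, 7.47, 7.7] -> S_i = 6.78 + 0.23*i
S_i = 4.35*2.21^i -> [4.35, 9.61, 21.25, 46.95, 103.77]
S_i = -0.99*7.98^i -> [-0.99, -7.9, -63.04, -503.09, -4014.64]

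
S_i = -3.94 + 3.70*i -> [-3.94, -0.24, 3.46, 7.16, 10.86]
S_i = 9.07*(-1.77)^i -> [9.07, -16.05, 28.42, -50.3, 89.02]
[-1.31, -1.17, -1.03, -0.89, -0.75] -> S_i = -1.31 + 0.14*i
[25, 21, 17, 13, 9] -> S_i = 25 + -4*i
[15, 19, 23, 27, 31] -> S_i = 15 + 4*i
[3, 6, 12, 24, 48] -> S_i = 3*2^i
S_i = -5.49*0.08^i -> [-5.49, -0.44, -0.04, -0.0, -0.0]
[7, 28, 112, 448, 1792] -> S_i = 7*4^i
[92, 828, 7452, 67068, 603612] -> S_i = 92*9^i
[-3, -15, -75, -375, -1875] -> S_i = -3*5^i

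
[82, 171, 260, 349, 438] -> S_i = 82 + 89*i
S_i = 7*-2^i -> [7, -14, 28, -56, 112]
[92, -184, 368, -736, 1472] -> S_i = 92*-2^i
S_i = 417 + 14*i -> [417, 431, 445, 459, 473]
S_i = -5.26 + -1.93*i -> [-5.26, -7.19, -9.12, -11.05, -12.98]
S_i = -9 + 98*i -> [-9, 89, 187, 285, 383]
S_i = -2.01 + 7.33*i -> [-2.01, 5.32, 12.65, 19.98, 27.31]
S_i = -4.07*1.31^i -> [-4.07, -5.33, -6.98, -9.15, -11.99]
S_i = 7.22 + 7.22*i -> [7.22, 14.44, 21.66, 28.88, 36.1]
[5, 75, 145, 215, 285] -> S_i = 5 + 70*i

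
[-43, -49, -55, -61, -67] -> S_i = -43 + -6*i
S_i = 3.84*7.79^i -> [3.84, 29.91, 233.03, 1815.28, 14141.03]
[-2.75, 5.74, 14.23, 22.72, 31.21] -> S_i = -2.75 + 8.49*i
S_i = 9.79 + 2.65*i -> [9.79, 12.44, 15.09, 17.74, 20.39]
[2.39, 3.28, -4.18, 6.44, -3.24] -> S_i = Random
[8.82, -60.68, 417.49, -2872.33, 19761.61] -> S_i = 8.82*(-6.88)^i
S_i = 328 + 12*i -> [328, 340, 352, 364, 376]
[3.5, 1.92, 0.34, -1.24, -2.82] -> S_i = 3.50 + -1.58*i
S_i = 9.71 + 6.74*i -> [9.71, 16.45, 23.19, 29.93, 36.67]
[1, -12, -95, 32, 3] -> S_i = Random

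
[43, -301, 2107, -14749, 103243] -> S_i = 43*-7^i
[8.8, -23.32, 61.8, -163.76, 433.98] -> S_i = 8.80*(-2.65)^i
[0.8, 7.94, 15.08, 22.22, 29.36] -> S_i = 0.80 + 7.14*i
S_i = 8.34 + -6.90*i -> [8.34, 1.44, -5.46, -12.36, -19.26]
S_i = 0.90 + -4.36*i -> [0.9, -3.46, -7.82, -12.18, -16.54]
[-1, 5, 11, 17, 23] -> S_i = -1 + 6*i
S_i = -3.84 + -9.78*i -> [-3.84, -13.62, -23.4, -33.18, -42.96]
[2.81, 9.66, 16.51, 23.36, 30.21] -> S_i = 2.81 + 6.85*i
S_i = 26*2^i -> [26, 52, 104, 208, 416]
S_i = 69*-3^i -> [69, -207, 621, -1863, 5589]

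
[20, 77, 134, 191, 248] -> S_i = 20 + 57*i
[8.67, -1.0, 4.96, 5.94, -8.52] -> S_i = Random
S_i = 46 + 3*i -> [46, 49, 52, 55, 58]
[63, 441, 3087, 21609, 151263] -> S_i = 63*7^i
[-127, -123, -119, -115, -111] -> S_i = -127 + 4*i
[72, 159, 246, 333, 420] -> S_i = 72 + 87*i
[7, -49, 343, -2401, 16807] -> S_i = 7*-7^i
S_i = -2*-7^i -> [-2, 14, -98, 686, -4802]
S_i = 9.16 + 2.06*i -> [9.16, 11.22, 13.28, 15.34, 17.4]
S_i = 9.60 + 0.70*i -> [9.6, 10.3, 11.0, 11.7, 12.4]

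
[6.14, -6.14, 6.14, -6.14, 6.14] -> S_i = 6.14*(-1.00)^i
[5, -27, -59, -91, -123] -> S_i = 5 + -32*i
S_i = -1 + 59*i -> [-1, 58, 117, 176, 235]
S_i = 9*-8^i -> [9, -72, 576, -4608, 36864]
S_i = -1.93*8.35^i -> [-1.93, -16.12, -134.56, -1123.61, -9382.17]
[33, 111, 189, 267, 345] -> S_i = 33 + 78*i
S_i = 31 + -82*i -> [31, -51, -133, -215, -297]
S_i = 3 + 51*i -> [3, 54, 105, 156, 207]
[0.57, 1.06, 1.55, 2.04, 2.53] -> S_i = 0.57 + 0.49*i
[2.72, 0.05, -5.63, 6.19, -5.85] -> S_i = Random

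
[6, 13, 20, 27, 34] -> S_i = 6 + 7*i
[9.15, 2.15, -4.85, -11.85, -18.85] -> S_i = 9.15 + -7.00*i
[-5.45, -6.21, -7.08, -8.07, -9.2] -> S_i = -5.45*1.14^i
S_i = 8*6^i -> [8, 48, 288, 1728, 10368]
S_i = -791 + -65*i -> [-791, -856, -921, -986, -1051]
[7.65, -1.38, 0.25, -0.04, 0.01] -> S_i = 7.65*(-0.18)^i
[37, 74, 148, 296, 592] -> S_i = 37*2^i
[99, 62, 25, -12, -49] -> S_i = 99 + -37*i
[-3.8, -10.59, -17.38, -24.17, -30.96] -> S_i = -3.80 + -6.79*i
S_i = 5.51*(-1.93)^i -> [5.51, -10.63, 20.52, -39.61, 76.45]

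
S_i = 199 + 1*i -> [199, 200, 201, 202, 203]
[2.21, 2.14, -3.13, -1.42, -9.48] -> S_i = Random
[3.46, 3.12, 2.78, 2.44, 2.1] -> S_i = 3.46 + -0.34*i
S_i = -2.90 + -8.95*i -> [-2.9, -11.85, -20.8, -29.75, -38.7]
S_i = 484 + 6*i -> [484, 490, 496, 502, 508]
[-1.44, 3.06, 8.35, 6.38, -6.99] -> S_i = Random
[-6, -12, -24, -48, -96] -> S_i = -6*2^i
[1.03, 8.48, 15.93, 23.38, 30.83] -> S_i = 1.03 + 7.45*i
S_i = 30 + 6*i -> [30, 36, 42, 48, 54]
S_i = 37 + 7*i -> [37, 44, 51, 58, 65]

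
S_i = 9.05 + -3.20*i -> [9.05, 5.85, 2.65, -0.55, -3.75]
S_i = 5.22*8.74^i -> [5.22, 45.62, 398.74, 3485.02, 30459.04]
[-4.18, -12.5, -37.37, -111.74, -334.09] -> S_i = -4.18*2.99^i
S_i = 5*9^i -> [5, 45, 405, 3645, 32805]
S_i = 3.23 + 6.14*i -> [3.23, 9.37, 15.51, 21.65, 27.79]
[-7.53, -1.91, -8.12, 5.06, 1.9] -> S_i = Random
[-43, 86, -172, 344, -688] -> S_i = -43*-2^i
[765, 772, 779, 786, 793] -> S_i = 765 + 7*i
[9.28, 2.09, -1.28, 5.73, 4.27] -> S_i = Random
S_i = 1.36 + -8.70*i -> [1.36, -7.34, -16.04, -24.74, -33.44]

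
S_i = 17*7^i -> [17, 119, 833, 5831, 40817]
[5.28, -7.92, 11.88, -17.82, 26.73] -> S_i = 5.28*(-1.50)^i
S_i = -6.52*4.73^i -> [-6.52, -30.84, -145.87, -689.97, -3263.56]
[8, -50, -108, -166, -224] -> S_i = 8 + -58*i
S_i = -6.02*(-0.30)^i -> [-6.02, 1.81, -0.54, 0.16, -0.05]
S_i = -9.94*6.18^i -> [-9.94, -61.43, -379.63, -2346.13, -14499.07]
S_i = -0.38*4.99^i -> [-0.38, -1.9, -9.46, -47.22, -235.61]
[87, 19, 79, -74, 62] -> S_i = Random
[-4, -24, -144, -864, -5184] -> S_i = -4*6^i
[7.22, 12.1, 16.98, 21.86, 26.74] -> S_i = 7.22 + 4.88*i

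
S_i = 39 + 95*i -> [39, 134, 229, 324, 419]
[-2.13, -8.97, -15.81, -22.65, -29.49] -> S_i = -2.13 + -6.84*i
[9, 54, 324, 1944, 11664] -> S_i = 9*6^i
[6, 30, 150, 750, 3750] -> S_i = 6*5^i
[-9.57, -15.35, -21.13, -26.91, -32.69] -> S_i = -9.57 + -5.78*i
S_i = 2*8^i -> [2, 16, 128, 1024, 8192]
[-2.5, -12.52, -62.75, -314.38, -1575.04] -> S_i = -2.50*5.01^i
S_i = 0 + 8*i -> [0, 8, 16, 24, 32]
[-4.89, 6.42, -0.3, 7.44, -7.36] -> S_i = Random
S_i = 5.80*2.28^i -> [5.8, 13.22, 30.15, 68.74, 156.74]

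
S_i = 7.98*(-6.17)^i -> [7.98, -49.24, 303.79, -1874.38, 11564.94]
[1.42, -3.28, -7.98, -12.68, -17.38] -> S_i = 1.42 + -4.70*i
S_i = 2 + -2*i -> [2, 0, -2, -4, -6]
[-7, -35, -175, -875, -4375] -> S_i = -7*5^i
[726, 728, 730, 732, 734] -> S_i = 726 + 2*i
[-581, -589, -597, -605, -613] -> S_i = -581 + -8*i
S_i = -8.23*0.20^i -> [-8.23, -1.65, -0.33, -0.07, -0.01]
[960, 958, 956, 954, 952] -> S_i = 960 + -2*i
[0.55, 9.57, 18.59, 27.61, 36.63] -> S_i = 0.55 + 9.02*i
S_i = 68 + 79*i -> [68, 147, 226, 305, 384]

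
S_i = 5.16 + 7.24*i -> [5.16, 12.4, 19.64, 26.88, 34.12]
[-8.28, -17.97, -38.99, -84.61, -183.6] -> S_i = -8.28*2.17^i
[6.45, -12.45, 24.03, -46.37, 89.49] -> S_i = 6.45*(-1.93)^i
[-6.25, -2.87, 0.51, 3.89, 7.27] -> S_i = -6.25 + 3.38*i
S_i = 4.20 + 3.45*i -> [4.2, 7.65, 11.1, 14.55, 18.0]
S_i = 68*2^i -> [68, 136, 272, 544, 1088]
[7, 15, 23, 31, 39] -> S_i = 7 + 8*i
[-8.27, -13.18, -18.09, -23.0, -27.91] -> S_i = -8.27 + -4.91*i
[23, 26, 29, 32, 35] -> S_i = 23 + 3*i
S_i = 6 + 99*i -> [6, 105, 204, 303, 402]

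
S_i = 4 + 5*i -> [4, 9, 14, 19, 24]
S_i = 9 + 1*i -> [9, 10, 11, 12, 13]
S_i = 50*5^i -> [50, 250, 1250, 6250, 31250]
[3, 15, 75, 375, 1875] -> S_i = 3*5^i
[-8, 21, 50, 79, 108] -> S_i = -8 + 29*i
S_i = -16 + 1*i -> [-16, -15, -14, -13, -12]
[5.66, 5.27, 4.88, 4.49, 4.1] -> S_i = 5.66 + -0.39*i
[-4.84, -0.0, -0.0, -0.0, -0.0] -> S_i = -4.84*0.00^i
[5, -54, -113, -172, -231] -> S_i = 5 + -59*i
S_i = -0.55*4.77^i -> [-0.55, -2.62, -12.51, -59.69, -284.73]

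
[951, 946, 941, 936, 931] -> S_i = 951 + -5*i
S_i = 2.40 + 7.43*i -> [2.4, 9.83, 17.26, 24.69, 32.12]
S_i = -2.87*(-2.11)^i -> [-2.87, 6.06, -12.78, 26.96, -56.89]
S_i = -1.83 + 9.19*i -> [-1.83, 7.36, 16.55, 25.74, 34.93]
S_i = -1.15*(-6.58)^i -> [-1.15, 7.57, -49.79, 327.62, -2155.76]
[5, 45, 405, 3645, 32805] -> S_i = 5*9^i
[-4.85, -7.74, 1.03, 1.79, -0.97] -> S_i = Random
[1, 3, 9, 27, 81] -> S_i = 1*3^i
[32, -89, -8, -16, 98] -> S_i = Random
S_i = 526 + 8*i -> [526, 534, 542, 550, 558]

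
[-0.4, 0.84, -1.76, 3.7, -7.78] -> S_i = -0.40*(-2.10)^i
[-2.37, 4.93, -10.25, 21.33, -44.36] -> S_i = -2.37*(-2.08)^i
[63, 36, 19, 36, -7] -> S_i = Random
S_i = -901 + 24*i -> [-901, -877, -853, -829, -805]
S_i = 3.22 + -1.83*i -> [3.22, 1.39, -0.44, -2.27, -4.1]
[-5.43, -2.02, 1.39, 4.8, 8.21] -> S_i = -5.43 + 3.41*i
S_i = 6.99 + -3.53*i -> [6.99, 3.46, -0.07, -3.6, -7.13]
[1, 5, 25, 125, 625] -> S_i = 1*5^i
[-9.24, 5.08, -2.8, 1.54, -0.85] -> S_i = -9.24*(-0.55)^i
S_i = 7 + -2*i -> [7, 5, 3, 1, -1]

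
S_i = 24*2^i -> [24, 48, 96, 192, 384]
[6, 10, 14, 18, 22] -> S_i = 6 + 4*i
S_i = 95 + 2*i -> [95, 97, 99, 101, 103]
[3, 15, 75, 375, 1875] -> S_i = 3*5^i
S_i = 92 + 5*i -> [92, 97, 102, 107, 112]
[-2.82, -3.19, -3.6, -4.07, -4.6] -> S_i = -2.82*1.13^i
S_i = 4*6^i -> [4, 24, 144, 864, 5184]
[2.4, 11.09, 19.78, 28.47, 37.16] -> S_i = 2.40 + 8.69*i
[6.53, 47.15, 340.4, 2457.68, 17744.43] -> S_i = 6.53*7.22^i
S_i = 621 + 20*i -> [621, 641, 661, 681, 701]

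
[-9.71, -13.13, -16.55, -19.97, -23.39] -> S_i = -9.71 + -3.42*i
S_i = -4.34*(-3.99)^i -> [-4.34, 17.32, -69.09, 275.68, -1099.97]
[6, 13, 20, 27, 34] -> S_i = 6 + 7*i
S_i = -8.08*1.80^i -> [-8.08, -14.54, -26.18, -47.12, -84.82]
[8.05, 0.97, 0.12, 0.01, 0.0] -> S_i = 8.05*0.12^i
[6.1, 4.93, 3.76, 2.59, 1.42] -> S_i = 6.10 + -1.17*i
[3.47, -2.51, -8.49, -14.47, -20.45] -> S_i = 3.47 + -5.98*i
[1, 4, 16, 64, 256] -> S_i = 1*4^i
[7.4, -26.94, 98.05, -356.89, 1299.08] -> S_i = 7.40*(-3.64)^i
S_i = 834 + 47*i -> [834, 881, 928, 975, 1022]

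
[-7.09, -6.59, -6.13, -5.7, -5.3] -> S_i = -7.09*0.93^i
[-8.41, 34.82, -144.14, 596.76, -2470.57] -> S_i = -8.41*(-4.14)^i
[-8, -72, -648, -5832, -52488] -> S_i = -8*9^i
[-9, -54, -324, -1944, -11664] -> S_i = -9*6^i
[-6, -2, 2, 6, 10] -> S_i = -6 + 4*i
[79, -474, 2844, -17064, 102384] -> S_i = 79*-6^i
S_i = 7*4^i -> [7, 28, 112, 448, 1792]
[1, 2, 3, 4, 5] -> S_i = 1 + 1*i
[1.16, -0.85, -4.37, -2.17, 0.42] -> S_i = Random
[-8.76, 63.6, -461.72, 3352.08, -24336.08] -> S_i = -8.76*(-7.26)^i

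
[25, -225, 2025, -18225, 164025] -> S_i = 25*-9^i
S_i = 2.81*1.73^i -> [2.81, 4.86, 8.41, 14.55, 25.17]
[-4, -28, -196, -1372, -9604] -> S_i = -4*7^i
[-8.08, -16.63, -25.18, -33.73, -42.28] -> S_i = -8.08 + -8.55*i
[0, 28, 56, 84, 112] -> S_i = 0 + 28*i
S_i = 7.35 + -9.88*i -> [7.35, -2.53, -12.41, -22.29, -32.17]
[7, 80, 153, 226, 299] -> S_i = 7 + 73*i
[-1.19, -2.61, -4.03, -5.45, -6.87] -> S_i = -1.19 + -1.42*i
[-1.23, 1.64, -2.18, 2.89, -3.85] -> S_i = -1.23*(-1.33)^i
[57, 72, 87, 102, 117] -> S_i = 57 + 15*i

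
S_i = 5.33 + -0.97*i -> [5.33, 4.36, 3.39, 2.42, 1.45]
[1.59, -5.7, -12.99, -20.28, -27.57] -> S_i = 1.59 + -7.29*i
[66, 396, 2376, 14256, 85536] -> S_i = 66*6^i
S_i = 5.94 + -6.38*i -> [5.94, -0.44, -6.82, -13.2, -19.58]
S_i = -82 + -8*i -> [-82, -90, -98, -106, -114]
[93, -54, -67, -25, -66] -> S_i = Random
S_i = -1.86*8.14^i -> [-1.86, -15.14, -123.24, -1003.2, -8166.02]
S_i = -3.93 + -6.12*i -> [-3.93, -10.05, -16.17, -22.29, -28.41]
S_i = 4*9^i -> [4, 36, 324, 2916, 26244]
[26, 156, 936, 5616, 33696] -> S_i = 26*6^i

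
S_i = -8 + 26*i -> [-8, 18, 44, 70, 96]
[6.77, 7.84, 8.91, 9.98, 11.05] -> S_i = 6.77 + 1.07*i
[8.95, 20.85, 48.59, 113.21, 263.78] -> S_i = 8.95*2.33^i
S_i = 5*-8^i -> [5, -40, 320, -2560, 20480]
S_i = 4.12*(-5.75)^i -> [4.12, -23.69, 136.22, -783.25, 4503.69]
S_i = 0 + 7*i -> [0, 7, 14, 21, 28]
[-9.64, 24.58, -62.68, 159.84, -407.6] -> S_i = -9.64*(-2.55)^i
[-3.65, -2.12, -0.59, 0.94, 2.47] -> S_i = -3.65 + 1.53*i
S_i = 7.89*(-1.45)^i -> [7.89, -11.44, 16.59, -24.05, 34.88]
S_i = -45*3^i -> [-45, -135, -405, -1215, -3645]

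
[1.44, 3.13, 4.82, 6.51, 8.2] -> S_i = 1.44 + 1.69*i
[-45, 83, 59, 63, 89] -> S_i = Random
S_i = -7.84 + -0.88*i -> [-7.84, -8.72, -9.6, -10.48, -11.36]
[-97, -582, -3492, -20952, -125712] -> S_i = -97*6^i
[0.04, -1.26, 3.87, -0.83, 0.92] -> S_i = Random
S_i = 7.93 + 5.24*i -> [7.93, 13.17, 18.41, 23.65, 28.89]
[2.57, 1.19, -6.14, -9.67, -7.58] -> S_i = Random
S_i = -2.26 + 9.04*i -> [-2.26, 6.78, 15.82, 24.86, 33.9]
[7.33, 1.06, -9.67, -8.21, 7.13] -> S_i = Random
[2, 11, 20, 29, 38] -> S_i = 2 + 9*i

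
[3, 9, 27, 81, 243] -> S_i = 3*3^i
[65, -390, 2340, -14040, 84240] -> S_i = 65*-6^i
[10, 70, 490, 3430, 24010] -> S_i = 10*7^i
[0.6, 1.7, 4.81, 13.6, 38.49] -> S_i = 0.60*2.83^i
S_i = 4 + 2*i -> [4, 6, 8, 10, 12]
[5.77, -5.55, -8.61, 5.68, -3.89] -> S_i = Random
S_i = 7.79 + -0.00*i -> [7.79, 7.79, 7.79, 7.79, 7.79]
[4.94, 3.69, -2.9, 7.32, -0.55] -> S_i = Random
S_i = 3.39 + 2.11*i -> [3.39, 5.5, 7.61, 9.72, 11.83]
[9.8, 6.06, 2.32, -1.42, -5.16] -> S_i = 9.80 + -3.74*i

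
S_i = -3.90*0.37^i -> [-3.9, -1.44, -0.53, -0.2, -0.07]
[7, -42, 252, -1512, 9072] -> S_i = 7*-6^i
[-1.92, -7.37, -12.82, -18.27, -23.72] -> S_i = -1.92 + -5.45*i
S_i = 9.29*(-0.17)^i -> [9.29, -1.58, 0.27, -0.05, 0.01]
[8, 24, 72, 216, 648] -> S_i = 8*3^i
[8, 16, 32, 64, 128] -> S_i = 8*2^i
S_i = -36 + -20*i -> [-36, -56, -76, -96, -116]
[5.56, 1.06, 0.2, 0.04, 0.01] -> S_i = 5.56*0.19^i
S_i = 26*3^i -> [26, 78, 234, 702, 2106]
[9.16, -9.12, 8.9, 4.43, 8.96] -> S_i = Random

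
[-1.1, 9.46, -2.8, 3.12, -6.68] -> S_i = Random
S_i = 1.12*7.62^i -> [1.12, 8.53, 65.03, 495.54, 3776.05]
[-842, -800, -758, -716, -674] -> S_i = -842 + 42*i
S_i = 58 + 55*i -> [58, 113, 168, 223, 278]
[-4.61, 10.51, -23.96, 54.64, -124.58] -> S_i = -4.61*(-2.28)^i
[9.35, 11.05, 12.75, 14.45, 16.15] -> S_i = 9.35 + 1.70*i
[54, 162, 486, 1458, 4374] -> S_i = 54*3^i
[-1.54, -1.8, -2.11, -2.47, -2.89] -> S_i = -1.54*1.17^i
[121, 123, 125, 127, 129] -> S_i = 121 + 2*i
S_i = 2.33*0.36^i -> [2.33, 0.84, 0.3, 0.11, 0.04]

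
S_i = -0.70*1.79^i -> [-0.7, -1.25, -2.24, -4.01, -7.19]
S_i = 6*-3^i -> [6, -18, 54, -162, 486]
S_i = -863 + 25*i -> [-863, -838, -813, -788, -763]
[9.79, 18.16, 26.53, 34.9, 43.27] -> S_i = 9.79 + 8.37*i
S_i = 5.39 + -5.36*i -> [5.39, 0.03, -5.33, -10.69, -16.05]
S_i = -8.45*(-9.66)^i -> [-8.45, 81.63, -788.52, 7617.07, -73580.92]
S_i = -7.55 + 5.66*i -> [-7.55, -1.89, 3.77, 9.43, 15.09]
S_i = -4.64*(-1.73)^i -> [-4.64, 8.03, -13.89, 24.02, -41.56]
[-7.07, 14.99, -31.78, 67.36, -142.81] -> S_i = -7.07*(-2.12)^i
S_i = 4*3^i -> [4, 12, 36, 108, 324]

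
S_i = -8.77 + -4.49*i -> [-8.77, -13.26, -17.75, -22.24, -26.73]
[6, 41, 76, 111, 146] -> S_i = 6 + 35*i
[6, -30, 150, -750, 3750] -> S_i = 6*-5^i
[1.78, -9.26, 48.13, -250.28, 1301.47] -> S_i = 1.78*(-5.20)^i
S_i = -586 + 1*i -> [-586, -585, -584, -583, -582]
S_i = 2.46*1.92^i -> [2.46, 4.72, 9.07, 17.41, 33.43]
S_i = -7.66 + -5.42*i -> [-7.66, -13.08, -18.5, -23.92, -29.34]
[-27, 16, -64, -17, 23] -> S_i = Random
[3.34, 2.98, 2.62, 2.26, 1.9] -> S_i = 3.34 + -0.36*i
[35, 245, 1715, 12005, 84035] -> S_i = 35*7^i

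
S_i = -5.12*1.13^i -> [-5.12, -5.79, -6.54, -7.39, -8.35]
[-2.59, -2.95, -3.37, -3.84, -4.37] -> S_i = -2.59*1.14^i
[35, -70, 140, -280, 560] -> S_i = 35*-2^i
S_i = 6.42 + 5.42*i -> [6.42, 11.84, 17.26, 22.68, 28.1]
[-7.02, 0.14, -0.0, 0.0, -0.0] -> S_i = -7.02*(-0.02)^i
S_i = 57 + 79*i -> [57, 136, 215, 294, 373]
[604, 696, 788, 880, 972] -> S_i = 604 + 92*i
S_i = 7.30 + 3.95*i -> [7.3, 11.25, 15.2, 19.15, 23.1]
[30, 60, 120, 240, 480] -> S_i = 30*2^i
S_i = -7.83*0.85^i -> [-7.83, -6.66, -5.66, -4.81, -4.09]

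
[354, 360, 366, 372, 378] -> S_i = 354 + 6*i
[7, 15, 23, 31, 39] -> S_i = 7 + 8*i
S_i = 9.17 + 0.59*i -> [9.17, 9.76, 10.35, 10.94, 11.53]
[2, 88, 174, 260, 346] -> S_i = 2 + 86*i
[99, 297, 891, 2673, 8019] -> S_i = 99*3^i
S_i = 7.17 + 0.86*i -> [7.17, 8.03, 8.89, 9.75, 10.61]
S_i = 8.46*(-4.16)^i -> [8.46, -35.19, 146.41, -609.05, 2533.63]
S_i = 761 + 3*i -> [761, 764, 767, 770, 773]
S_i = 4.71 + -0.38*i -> [4.71, 4.33, 3.95, 3.57, 3.19]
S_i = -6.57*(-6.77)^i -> [-6.57, 44.48, -301.12, 2038.6, -13801.3]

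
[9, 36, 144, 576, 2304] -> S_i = 9*4^i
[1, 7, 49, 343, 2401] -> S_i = 1*7^i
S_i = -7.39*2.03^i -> [-7.39, -15.0, -30.45, -61.82, -125.5]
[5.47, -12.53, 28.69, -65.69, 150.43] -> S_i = 5.47*(-2.29)^i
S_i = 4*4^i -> [4, 16, 64, 256, 1024]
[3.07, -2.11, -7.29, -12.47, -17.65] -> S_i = 3.07 + -5.18*i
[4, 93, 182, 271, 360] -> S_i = 4 + 89*i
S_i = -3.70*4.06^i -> [-3.7, -15.02, -60.99, -247.62, -1005.32]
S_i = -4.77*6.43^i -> [-4.77, -30.67, -197.22, -1268.09, -8153.84]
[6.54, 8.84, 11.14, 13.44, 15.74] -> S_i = 6.54 + 2.30*i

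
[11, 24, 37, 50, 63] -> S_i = 11 + 13*i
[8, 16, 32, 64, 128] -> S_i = 8*2^i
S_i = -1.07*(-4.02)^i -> [-1.07, 4.3, -17.29, 69.51, -279.44]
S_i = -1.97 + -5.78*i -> [-1.97, -7.75, -13.53, -19.31, -25.09]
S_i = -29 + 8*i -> [-29, -21, -13, -5, 3]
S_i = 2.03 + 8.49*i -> [2.03, 10.52, 19.01, 27.5, 35.99]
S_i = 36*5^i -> [36, 180, 900, 4500, 22500]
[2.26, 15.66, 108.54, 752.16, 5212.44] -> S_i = 2.26*6.93^i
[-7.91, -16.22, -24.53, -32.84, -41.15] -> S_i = -7.91 + -8.31*i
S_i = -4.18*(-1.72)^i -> [-4.18, 7.19, -12.37, 21.27, -36.58]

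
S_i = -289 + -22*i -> [-289, -311, -333, -355, -377]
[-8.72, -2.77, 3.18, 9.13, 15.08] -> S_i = -8.72 + 5.95*i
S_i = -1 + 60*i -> [-1, 59, 119, 179, 239]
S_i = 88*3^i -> [88, 264, 792, 2376, 7128]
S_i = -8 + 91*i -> [-8, 83, 174, 265, 356]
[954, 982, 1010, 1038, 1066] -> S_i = 954 + 28*i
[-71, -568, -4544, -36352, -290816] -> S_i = -71*8^i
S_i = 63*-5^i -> [63, -315, 1575, -7875, 39375]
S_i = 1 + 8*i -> [1, 9, 17, 25, 33]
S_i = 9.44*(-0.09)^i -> [9.44, -0.85, 0.08, -0.01, 0.0]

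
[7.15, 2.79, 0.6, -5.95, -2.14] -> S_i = Random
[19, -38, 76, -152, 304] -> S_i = 19*-2^i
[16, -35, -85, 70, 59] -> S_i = Random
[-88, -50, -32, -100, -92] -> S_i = Random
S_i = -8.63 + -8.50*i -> [-8.63, -17.13, -25.63, -34.13, -42.63]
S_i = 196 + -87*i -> [196, 109, 22, -65, -152]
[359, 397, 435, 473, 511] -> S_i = 359 + 38*i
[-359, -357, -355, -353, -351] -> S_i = -359 + 2*i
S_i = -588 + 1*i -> [-588, -587, -586, -585, -584]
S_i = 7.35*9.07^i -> [7.35, 66.66, 604.65, 5484.15, 49741.23]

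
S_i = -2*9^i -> [-2, -18, -162, -1458, -13122]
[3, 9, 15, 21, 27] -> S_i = 3 + 6*i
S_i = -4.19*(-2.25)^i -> [-4.19, 9.43, -21.21, 47.73, -107.39]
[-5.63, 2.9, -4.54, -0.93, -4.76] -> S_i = Random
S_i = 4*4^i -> [4, 16, 64, 256, 1024]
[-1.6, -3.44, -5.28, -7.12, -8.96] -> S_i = -1.60 + -1.84*i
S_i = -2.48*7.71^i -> [-2.48, -19.12, -147.42, -1136.62, -8763.33]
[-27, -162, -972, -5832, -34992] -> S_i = -27*6^i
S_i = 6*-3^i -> [6, -18, 54, -162, 486]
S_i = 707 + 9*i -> [707, 716, 725, 734, 743]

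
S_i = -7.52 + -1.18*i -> [-7.52, -8.7, -9.88, -11.06, -12.24]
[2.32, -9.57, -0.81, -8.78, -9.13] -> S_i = Random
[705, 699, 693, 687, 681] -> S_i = 705 + -6*i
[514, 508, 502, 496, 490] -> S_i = 514 + -6*i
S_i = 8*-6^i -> [8, -48, 288, -1728, 10368]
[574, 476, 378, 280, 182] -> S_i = 574 + -98*i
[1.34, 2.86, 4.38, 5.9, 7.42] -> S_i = 1.34 + 1.52*i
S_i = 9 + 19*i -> [9, 28, 47, 66, 85]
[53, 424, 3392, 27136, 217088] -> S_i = 53*8^i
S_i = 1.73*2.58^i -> [1.73, 4.46, 11.52, 29.71, 76.65]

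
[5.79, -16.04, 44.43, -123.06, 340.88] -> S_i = 5.79*(-2.77)^i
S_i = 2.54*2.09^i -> [2.54, 5.31, 11.09, 23.19, 48.46]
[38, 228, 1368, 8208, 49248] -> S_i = 38*6^i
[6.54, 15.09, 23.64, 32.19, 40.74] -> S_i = 6.54 + 8.55*i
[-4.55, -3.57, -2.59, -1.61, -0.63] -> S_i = -4.55 + 0.98*i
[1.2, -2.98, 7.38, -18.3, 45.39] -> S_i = 1.20*(-2.48)^i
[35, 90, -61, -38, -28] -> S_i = Random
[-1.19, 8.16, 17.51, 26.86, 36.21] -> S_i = -1.19 + 9.35*i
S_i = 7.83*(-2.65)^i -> [7.83, -20.75, 54.99, -145.71, 386.14]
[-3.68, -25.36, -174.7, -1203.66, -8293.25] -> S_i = -3.68*6.89^i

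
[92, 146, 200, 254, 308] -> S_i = 92 + 54*i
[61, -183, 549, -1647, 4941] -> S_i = 61*-3^i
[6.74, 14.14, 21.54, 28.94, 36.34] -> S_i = 6.74 + 7.40*i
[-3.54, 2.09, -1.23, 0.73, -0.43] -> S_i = -3.54*(-0.59)^i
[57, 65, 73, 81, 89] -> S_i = 57 + 8*i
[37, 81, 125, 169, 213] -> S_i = 37 + 44*i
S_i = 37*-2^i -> [37, -74, 148, -296, 592]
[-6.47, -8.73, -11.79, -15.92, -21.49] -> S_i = -6.47*1.35^i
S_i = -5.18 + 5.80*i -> [-5.18, 0.62, 6.42, 12.22, 18.02]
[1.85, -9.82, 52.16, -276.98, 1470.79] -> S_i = 1.85*(-5.31)^i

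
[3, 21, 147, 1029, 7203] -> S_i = 3*7^i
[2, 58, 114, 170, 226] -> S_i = 2 + 56*i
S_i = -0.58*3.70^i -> [-0.58, -2.15, -7.94, -29.38, -108.7]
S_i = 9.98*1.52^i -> [9.98, 15.17, 23.06, 35.05, 53.27]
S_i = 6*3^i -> [6, 18, 54, 162, 486]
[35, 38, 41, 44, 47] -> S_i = 35 + 3*i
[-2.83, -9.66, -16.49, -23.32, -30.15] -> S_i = -2.83 + -6.83*i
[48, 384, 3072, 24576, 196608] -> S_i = 48*8^i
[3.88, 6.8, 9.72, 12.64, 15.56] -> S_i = 3.88 + 2.92*i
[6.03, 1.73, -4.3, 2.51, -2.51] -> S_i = Random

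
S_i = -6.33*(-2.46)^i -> [-6.33, 15.57, -38.31, 94.23, -231.82]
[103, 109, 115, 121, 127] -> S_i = 103 + 6*i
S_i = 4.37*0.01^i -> [4.37, 0.04, 0.0, 0.0, 0.0]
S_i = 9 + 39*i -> [9, 48, 87, 126, 165]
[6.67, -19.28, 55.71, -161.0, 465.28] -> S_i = 6.67*(-2.89)^i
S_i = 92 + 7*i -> [92, 99, 106, 113, 120]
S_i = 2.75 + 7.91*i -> [2.75, 10.66, 18.57, 26.48, 34.39]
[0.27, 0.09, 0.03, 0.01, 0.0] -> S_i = 0.27*0.32^i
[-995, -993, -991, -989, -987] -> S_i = -995 + 2*i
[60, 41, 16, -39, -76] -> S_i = Random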